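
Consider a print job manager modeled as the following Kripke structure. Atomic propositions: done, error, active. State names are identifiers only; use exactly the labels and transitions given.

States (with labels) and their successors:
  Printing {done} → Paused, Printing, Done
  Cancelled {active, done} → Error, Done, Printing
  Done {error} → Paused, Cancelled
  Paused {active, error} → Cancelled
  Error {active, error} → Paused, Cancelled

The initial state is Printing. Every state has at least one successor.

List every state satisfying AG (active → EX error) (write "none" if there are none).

none

States satisfying active → EX error: {Printing, Cancelled, Done, Error}.
States satisfying AG (active → EX error): ∅.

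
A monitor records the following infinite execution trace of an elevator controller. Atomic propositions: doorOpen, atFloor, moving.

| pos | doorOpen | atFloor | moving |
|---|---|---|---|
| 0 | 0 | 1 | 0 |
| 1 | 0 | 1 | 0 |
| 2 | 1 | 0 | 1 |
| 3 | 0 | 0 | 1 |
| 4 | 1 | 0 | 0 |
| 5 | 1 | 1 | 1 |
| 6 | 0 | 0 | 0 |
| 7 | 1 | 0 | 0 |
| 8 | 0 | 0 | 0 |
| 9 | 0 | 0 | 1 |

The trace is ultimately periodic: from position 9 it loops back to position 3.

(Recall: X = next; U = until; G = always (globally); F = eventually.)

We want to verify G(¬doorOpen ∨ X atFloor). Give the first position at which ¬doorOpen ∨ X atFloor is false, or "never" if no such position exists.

2

Check ¬doorOpen ∨ X atFloor at each position in order: 0 ✓, 1 ✓.
At position 2 the labels are {doorOpen, moving} and the next position 3 has {moving}, so ¬doorOpen ∨ X atFloor is false there. This is the first violation.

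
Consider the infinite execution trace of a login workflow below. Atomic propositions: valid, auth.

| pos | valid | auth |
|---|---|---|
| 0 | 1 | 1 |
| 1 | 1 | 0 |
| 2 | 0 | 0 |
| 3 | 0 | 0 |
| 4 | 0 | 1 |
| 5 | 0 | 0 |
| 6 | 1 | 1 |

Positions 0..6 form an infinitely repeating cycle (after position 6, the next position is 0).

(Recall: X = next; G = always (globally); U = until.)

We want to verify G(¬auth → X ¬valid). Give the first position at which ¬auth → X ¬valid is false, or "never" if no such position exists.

5

Check ¬auth → X ¬valid at each position in order: 0 ✓, 1 ✓, 2 ✓, 3 ✓, 4 ✓.
At position 5 the labels are {} and the next position 6 has {auth, valid}, so ¬auth → X ¬valid is false there. This is the first violation.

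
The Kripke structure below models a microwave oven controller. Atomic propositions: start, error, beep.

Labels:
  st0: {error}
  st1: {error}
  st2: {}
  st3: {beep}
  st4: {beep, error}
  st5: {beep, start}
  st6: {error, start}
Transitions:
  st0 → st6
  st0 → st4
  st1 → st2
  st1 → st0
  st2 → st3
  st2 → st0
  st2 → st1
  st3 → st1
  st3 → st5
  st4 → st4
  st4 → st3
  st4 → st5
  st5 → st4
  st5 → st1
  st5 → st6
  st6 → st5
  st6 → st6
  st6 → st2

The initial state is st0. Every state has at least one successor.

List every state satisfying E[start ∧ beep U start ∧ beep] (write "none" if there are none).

States satisfying start ∧ beep: {st5}.
States satisfying E[start ∧ beep U start ∧ beep]: {st5}.

{st5}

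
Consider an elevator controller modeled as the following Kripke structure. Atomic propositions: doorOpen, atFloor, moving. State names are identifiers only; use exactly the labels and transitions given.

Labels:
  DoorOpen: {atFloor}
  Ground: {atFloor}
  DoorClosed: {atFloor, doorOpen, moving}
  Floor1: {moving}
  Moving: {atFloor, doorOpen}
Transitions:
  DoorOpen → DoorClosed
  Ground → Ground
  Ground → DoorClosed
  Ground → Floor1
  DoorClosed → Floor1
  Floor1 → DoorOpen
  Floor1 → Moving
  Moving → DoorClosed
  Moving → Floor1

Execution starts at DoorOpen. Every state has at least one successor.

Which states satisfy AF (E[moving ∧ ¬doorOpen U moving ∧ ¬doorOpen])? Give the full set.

{DoorOpen, DoorClosed, Floor1, Moving}

States satisfying E[moving ∧ ¬doorOpen U moving ∧ ¬doorOpen]: {Floor1}.
States satisfying AF (E[moving ∧ ¬doorOpen U moving ∧ ¬doorOpen]): {DoorOpen, DoorClosed, Floor1, Moving}.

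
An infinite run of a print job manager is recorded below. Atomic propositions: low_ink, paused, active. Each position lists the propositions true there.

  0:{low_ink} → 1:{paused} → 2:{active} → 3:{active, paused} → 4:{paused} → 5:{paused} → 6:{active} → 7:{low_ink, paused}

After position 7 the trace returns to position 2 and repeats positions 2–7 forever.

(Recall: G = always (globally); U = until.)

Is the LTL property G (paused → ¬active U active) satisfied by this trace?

paused → ¬active U active holds at every position 0..7, and those are all positions ever visited, so G (paused → ¬active U active) holds.
Positions where paused holds: 1, 3, 4, 5, 7.
Check ¬active U active at each: 1→ok, 3→ok, 4→ok, 5→ok, 7→ok.

Holds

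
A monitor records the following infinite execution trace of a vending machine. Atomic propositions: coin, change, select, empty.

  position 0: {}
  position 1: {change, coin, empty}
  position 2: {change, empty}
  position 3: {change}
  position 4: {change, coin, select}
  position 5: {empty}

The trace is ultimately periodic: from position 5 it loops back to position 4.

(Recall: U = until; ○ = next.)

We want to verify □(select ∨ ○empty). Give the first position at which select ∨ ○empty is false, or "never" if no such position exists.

Check select ∨ ○empty at each position in order: 0 ✓, 1 ✓.
At position 2 the labels are {change, empty} and the next position 3 has {change}, so select ∨ ○empty is false there. This is the first violation.

2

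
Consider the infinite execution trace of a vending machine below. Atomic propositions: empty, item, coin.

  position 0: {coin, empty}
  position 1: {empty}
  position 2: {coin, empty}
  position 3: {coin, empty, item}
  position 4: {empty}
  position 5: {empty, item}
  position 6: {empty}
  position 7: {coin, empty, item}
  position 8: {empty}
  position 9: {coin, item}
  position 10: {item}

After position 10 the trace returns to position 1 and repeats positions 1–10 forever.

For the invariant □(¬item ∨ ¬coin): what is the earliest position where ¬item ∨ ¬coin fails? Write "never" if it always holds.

Check ¬item ∨ ¬coin at each position in order: 0 ✓, 1 ✓, 2 ✓.
At position 3 the labels are {coin, empty, item}, so ¬item ∨ ¬coin is false there. This is the first violation.

3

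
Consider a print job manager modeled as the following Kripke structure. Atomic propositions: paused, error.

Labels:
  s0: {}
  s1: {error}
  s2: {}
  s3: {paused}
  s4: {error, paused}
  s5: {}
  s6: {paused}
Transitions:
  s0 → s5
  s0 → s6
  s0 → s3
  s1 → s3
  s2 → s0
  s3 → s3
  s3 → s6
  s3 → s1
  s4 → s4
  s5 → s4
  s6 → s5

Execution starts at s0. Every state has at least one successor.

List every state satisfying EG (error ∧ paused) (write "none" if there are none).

{s4}

States satisfying error ∧ paused: {s4}.
States satisfying EG (error ∧ paused): {s4}.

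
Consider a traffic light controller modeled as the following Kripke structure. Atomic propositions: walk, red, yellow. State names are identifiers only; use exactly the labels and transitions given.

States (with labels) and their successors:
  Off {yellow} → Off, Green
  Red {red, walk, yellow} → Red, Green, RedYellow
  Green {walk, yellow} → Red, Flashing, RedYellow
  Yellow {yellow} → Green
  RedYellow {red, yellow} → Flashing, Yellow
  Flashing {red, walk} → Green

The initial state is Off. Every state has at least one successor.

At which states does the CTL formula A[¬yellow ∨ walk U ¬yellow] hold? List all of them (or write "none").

States satisfying ¬yellow ∨ walk: {Red, Green, Flashing}.
States satisfying ¬yellow: {Flashing}.
States satisfying A[¬yellow ∨ walk U ¬yellow]: {Flashing}.

{Flashing}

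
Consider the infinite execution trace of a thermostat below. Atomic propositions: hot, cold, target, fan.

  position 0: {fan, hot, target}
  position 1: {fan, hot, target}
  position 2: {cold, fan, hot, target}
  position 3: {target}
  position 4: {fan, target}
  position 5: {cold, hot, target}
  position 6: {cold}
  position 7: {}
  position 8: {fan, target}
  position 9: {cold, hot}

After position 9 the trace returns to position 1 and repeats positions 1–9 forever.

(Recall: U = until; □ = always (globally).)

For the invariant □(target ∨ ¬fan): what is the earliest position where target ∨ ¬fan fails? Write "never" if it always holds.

never

target ∨ ¬fan holds at every position 0..9, and those are all the positions the trace ever visits, so the invariant □(target ∨ ¬fan) is never violated.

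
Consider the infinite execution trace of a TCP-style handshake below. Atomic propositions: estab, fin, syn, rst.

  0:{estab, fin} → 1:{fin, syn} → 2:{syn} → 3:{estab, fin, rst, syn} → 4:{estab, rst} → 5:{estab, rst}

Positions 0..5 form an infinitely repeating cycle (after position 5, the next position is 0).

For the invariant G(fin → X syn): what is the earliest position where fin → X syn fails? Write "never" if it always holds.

Check fin → X syn at each position in order: 0 ✓, 1 ✓, 2 ✓.
At position 3 the labels are {estab, fin, rst, syn} and the next position 4 has {estab, rst}, so fin → X syn is false there. This is the first violation.

3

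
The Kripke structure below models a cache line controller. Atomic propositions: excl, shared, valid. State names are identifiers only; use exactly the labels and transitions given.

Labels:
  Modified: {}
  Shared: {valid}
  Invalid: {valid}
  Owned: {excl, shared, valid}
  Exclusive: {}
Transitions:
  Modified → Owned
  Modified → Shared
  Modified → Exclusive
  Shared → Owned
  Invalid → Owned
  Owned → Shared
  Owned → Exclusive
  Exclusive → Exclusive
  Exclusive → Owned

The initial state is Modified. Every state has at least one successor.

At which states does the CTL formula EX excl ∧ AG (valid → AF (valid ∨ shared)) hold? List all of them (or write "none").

States satisfying excl: {Owned}.
States satisfying EX excl: {Modified, Shared, Invalid, Exclusive}.
States satisfying valid → AF (valid ∨ shared): {Modified, Shared, Invalid, Owned, Exclusive}.
States satisfying AG (valid → AF (valid ∨ shared)): {Modified, Shared, Invalid, Owned, Exclusive}.
States satisfying EX excl ∧ AG (valid → AF (valid ∨ shared)): {Modified, Shared, Invalid, Exclusive}.

{Modified, Shared, Invalid, Exclusive}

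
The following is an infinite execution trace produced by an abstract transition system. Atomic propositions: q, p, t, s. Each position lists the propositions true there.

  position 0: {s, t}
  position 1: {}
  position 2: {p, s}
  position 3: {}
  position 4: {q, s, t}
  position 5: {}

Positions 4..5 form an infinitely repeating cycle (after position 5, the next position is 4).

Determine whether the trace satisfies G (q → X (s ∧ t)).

Violated

q → X (s ∧ t) must hold at every position from 0 onward. It fails at position 4, so G (q → X (s ∧ t)) is false.
Positions where q holds: 4.
Check X (s ∧ t) at each: 4→fails.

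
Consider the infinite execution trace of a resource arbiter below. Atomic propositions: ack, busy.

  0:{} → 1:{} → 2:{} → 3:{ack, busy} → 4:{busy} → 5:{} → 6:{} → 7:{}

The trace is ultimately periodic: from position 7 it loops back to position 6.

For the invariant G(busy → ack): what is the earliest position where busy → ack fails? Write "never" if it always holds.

4

Check busy → ack at each position in order: 0 ✓, 1 ✓, 2 ✓, 3 ✓.
At position 4 the labels are {busy}, so busy → ack is false there. This is the first violation.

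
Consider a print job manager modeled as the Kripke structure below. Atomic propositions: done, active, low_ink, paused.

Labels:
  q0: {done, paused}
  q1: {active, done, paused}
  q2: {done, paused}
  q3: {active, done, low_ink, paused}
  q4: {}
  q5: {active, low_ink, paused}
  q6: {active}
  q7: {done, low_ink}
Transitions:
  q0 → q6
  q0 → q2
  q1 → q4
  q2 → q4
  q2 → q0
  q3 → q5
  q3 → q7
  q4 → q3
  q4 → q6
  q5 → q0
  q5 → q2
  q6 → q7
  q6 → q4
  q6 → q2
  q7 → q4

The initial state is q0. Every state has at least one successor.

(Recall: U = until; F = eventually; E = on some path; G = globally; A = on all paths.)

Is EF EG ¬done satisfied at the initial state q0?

States satisfying EG ¬done: {q4, q6}.
States satisfying EF EG ¬done: {q0, q1, q2, q3, q4, q5, q6, q7}.
Some path from q0 reaches a state where EG ¬done holds.
q0 ∈ Sat(EF EG ¬done).

Yes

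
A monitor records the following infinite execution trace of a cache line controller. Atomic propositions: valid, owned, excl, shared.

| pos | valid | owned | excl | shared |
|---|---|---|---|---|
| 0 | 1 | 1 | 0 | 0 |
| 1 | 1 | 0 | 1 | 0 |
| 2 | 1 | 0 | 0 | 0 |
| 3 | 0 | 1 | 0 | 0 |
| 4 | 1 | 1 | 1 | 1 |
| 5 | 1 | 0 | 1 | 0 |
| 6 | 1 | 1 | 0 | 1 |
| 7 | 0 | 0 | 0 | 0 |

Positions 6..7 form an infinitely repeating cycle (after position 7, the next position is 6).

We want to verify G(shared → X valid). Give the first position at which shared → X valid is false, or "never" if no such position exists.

Check shared → X valid at each position in order: 0 ✓, 1 ✓, 2 ✓, 3 ✓, 4 ✓, 5 ✓.
At position 6 the labels are {owned, shared, valid} and the next position 7 has {}, so shared → X valid is false there. This is the first violation.

6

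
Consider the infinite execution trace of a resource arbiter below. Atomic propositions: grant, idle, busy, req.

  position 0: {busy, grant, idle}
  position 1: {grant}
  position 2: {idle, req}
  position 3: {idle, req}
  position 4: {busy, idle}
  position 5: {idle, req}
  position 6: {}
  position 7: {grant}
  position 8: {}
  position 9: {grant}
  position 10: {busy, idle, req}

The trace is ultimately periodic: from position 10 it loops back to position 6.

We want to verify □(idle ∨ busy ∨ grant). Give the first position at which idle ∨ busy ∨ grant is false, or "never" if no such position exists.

Check idle ∨ busy ∨ grant at each position in order: 0 ✓, 1 ✓, 2 ✓, 3 ✓, 4 ✓, 5 ✓.
At position 6 the labels are {}, so idle ∨ busy ∨ grant is false there. This is the first violation.

6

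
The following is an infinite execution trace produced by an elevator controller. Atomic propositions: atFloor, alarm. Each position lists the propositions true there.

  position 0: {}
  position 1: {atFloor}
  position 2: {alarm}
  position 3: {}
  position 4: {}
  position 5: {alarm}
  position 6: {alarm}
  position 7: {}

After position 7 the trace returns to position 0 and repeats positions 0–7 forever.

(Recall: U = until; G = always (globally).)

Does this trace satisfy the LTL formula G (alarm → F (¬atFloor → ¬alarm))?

alarm → F (¬atFloor → ¬alarm) holds at every position 0..7, and those are all positions ever visited, so G (alarm → F (¬atFloor → ¬alarm)) holds.
Positions where alarm holds: 2, 5, 6.
Check F (¬atFloor → ¬alarm) at each: 2→ok, 5→ok, 6→ok.

Satisfied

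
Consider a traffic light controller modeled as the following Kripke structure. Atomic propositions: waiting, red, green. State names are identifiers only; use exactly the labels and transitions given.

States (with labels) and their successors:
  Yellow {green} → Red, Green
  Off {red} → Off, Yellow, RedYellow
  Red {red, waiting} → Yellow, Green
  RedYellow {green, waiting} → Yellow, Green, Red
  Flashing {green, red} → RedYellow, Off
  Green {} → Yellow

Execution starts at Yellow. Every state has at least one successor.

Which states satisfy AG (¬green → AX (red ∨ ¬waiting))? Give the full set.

{Yellow, Red, RedYellow, Green}

States satisfying ¬green → AX (red ∨ ¬waiting): {Yellow, Red, RedYellow, Flashing, Green}.
States satisfying AG (¬green → AX (red ∨ ¬waiting)): {Yellow, Red, RedYellow, Green}.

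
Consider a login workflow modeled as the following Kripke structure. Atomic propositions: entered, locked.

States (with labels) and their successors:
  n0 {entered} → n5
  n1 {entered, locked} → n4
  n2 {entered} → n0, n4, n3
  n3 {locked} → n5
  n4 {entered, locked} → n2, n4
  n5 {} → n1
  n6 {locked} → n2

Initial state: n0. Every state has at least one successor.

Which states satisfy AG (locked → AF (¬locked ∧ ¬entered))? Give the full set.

none

States satisfying locked → AF (¬locked ∧ ¬entered): {n0, n2, n3, n5}.
States satisfying AG (locked → AF (¬locked ∧ ¬entered)): ∅.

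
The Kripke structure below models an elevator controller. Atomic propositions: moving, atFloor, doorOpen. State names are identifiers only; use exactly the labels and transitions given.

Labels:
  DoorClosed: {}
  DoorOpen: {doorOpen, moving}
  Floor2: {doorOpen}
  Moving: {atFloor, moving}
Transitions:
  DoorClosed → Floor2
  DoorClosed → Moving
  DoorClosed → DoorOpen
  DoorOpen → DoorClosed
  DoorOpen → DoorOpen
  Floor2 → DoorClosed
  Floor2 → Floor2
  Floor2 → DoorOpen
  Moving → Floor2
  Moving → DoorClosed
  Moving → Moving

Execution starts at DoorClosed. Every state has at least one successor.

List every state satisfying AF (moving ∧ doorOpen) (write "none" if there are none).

{DoorOpen}

States satisfying moving ∧ doorOpen: {DoorOpen}.
States satisfying AF (moving ∧ doorOpen): {DoorOpen}.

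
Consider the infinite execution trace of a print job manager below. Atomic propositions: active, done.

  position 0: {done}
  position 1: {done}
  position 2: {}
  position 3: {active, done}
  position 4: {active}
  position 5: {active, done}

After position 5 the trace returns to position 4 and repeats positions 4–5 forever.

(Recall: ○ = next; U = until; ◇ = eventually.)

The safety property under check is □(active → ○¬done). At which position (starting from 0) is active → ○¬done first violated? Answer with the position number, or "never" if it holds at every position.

Check active → ○¬done at each position in order: 0 ✓, 1 ✓, 2 ✓, 3 ✓.
At position 4 the labels are {active} and the next position 5 has {active, done}, so active → ○¬done is false there. This is the first violation.

4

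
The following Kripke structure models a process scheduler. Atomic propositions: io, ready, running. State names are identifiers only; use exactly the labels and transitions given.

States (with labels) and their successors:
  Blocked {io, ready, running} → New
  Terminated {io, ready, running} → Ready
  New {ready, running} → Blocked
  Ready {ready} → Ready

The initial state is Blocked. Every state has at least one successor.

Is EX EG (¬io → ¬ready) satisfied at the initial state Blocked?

No

States satisfying EG (¬io → ¬ready): ∅.
States satisfying EX EG (¬io → ¬ready): ∅.
No suitable path/successor from Blocked witnesses the formula.
Blocked ∉ Sat(EX EG (¬io → ¬ready)).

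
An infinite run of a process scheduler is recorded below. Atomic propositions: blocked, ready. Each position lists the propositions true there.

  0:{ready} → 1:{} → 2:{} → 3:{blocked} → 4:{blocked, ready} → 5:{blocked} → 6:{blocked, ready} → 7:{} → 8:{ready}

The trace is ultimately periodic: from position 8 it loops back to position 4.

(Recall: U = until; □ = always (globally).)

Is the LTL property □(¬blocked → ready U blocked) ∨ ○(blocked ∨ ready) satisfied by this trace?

Does not hold

¬blocked → ready U blocked must hold at every position from 0 onward. It fails at position 0, so □(¬blocked → ready U blocked) is false.
Positions where ¬blocked holds: 0, 1, 2, 7, 8.
Check ready U blocked at each: 0→fails, 1→fails, 2→fails, 7→fails, 8→ok.
The position after 0 is 1; blocked ∨ ready is false there.
At position 0: □(¬blocked → ready U blocked) is false; ○(blocked ∨ ready) is false; so □(¬blocked → ready U blocked) ∨ ○(blocked ∨ ready) is false.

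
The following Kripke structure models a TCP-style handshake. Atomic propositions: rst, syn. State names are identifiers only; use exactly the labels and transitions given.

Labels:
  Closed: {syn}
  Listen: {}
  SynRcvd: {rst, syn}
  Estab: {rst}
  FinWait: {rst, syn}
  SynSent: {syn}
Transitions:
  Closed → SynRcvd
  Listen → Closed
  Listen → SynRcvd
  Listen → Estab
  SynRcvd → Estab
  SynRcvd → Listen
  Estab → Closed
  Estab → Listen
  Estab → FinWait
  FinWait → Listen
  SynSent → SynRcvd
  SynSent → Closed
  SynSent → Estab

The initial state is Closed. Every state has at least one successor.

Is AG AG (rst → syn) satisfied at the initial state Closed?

No

States satisfying AG (rst → syn): ∅.
States satisfying AG AG (rst → syn): ∅.
Closed is reachable from Closed and violates AG (rst → syn), so AG fails at Closed.
Closed ∉ Sat(AG AG (rst → syn)).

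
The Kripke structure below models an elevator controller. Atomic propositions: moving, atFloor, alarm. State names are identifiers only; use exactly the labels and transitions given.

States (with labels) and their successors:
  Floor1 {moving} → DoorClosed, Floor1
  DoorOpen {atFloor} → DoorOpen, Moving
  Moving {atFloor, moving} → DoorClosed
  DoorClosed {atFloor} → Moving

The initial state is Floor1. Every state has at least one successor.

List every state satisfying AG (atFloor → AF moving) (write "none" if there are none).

{Floor1, Moving, DoorClosed}

States satisfying atFloor → AF moving: {Floor1, Moving, DoorClosed}.
States satisfying AG (atFloor → AF moving): {Floor1, Moving, DoorClosed}.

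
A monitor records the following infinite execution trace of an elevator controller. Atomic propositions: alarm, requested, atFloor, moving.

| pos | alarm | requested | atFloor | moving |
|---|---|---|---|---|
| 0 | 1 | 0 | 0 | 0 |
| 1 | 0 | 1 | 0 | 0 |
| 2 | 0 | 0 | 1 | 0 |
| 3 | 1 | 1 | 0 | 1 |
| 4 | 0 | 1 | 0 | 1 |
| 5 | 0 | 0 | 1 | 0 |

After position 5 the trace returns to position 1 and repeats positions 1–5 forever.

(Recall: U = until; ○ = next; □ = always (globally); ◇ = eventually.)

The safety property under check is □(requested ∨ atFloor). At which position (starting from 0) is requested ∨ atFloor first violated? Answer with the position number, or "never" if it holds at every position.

At position 0 the labels are {alarm}, so requested ∨ atFloor is false there. This is the first violation.

0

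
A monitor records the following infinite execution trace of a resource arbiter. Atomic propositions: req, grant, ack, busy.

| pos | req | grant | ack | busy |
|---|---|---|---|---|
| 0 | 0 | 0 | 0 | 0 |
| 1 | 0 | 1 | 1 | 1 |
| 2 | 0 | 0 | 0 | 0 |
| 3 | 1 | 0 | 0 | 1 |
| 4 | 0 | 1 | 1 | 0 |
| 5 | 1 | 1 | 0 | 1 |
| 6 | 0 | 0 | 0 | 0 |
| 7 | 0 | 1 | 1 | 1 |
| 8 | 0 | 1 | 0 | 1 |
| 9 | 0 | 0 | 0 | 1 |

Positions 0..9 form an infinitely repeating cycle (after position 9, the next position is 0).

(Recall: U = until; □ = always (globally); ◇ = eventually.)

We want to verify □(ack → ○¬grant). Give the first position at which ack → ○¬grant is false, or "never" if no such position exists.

4

Check ack → ○¬grant at each position in order: 0 ✓, 1 ✓, 2 ✓, 3 ✓.
At position 4 the labels are {ack, grant} and the next position 5 has {busy, grant, req}, so ack → ○¬grant is false there. This is the first violation.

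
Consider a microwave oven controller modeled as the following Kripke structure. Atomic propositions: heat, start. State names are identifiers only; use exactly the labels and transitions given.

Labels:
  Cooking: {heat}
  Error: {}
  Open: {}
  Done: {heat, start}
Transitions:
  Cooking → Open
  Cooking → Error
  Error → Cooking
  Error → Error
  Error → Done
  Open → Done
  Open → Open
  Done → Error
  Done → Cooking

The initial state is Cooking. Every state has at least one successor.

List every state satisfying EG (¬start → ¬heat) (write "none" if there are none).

{Error, Open, Done}

States satisfying ¬start → ¬heat: {Error, Open, Done}.
States satisfying EG (¬start → ¬heat): {Error, Open, Done}.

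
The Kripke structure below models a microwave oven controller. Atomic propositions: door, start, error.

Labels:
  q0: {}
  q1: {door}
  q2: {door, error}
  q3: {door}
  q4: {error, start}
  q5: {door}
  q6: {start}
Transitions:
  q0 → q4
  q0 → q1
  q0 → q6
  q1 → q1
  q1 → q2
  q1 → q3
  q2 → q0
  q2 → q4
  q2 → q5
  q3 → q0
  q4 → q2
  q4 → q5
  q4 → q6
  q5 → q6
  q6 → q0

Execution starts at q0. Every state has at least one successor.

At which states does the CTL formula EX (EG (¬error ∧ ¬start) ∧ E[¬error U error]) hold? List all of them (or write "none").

States satisfying EG (¬error ∧ ¬start) ∧ E[¬error U error]: {q0, q1, q3}.
States satisfying EX (EG (¬error ∧ ¬start) ∧ E[¬error U error]): {q0, q1, q2, q3, q6}.

{q0, q1, q2, q3, q6}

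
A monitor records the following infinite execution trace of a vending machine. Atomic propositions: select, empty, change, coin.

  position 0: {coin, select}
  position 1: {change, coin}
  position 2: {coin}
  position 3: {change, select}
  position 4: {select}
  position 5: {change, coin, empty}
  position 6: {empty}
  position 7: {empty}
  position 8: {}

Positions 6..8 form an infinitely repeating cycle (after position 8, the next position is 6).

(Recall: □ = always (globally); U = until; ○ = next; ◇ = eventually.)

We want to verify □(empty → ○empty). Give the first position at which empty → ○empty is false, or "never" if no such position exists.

Check empty → ○empty at each position in order: 0 ✓, 1 ✓, 2 ✓, 3 ✓, 4 ✓, 5 ✓, 6 ✓.
At position 7 the labels are {empty} and the next position 8 has {}, so empty → ○empty is false there. This is the first violation.

7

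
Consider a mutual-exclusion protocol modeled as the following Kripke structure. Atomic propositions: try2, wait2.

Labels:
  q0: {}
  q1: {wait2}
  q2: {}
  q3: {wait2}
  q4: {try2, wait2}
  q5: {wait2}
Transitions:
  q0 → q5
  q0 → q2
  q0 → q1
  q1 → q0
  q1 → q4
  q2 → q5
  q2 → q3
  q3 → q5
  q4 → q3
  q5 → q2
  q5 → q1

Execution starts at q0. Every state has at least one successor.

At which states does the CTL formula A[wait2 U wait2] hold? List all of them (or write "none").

States satisfying wait2: {q1, q3, q4, q5}.
States satisfying A[wait2 U wait2]: {q1, q3, q4, q5}.

{q1, q3, q4, q5}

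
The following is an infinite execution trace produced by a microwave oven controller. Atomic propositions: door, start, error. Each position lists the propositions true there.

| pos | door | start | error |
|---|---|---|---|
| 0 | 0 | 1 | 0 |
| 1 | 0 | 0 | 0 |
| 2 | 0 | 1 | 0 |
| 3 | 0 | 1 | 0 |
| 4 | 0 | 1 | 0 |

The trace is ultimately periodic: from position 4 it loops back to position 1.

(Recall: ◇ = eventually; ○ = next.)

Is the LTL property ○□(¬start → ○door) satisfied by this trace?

The position after 0 is 1; □(¬start → ○door) is false there.

No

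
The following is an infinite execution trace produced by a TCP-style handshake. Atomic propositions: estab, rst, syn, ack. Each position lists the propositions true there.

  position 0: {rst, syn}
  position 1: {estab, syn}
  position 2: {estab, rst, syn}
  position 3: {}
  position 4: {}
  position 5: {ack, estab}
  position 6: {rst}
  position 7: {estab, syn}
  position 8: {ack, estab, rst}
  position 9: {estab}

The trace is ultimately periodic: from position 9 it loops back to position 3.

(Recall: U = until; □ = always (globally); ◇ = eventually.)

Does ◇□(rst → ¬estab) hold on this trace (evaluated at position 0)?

Violated

□(rst → ¬estab) is false at every position 0..9, so it never becomes true and ◇□(rst → ¬estab) fails.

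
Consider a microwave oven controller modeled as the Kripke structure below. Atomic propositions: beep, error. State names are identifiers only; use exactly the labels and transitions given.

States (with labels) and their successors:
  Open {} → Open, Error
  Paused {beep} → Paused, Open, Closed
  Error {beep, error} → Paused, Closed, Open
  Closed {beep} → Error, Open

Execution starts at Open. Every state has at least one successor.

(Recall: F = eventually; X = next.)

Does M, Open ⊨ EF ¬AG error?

States satisfying ¬AG error: {Open, Paused, Error, Closed}.
States satisfying EF ¬AG error: {Open, Paused, Error, Closed}.
Some path from Open reaches a state where ¬AG error holds.
Open ∈ Sat(EF ¬AG error).

Yes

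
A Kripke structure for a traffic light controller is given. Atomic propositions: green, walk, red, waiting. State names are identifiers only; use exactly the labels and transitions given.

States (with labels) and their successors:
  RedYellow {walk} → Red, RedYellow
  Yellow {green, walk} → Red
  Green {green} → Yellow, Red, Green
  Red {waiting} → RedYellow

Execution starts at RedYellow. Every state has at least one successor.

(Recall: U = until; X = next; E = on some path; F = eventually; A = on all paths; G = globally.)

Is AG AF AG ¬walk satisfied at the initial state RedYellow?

Violated

States satisfying AF AG ¬walk: ∅.
States satisfying AG AF AG ¬walk: ∅.
Red is reachable from RedYellow and violates AF AG ¬walk, so AG fails at RedYellow.
RedYellow ∉ Sat(AG AF AG ¬walk).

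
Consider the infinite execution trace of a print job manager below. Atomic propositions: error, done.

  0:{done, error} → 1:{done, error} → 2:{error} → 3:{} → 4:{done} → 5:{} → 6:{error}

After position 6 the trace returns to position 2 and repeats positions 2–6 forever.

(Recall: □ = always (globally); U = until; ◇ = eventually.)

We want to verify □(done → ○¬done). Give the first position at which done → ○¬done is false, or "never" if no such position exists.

0

At position 0 the labels are {done, error} and the next position 1 has {done, error}, so done → ○¬done is false there. This is the first violation.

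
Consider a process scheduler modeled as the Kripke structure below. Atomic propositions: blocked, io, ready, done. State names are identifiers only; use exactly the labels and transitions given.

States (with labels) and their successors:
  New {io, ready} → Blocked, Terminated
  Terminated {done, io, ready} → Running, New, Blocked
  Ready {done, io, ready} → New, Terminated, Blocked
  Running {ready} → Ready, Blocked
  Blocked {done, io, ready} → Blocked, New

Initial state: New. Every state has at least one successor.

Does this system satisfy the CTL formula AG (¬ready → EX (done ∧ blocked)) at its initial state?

Holds

States satisfying ¬ready → EX (done ∧ blocked): {New, Terminated, Ready, Running, Blocked}.
States satisfying AG (¬ready → EX (done ∧ blocked)): {New, Terminated, Ready, Running, Blocked}.
Every state reachable from New satisfies ¬ready → EX (done ∧ blocked).
New ∈ Sat(AG (¬ready → EX (done ∧ blocked))).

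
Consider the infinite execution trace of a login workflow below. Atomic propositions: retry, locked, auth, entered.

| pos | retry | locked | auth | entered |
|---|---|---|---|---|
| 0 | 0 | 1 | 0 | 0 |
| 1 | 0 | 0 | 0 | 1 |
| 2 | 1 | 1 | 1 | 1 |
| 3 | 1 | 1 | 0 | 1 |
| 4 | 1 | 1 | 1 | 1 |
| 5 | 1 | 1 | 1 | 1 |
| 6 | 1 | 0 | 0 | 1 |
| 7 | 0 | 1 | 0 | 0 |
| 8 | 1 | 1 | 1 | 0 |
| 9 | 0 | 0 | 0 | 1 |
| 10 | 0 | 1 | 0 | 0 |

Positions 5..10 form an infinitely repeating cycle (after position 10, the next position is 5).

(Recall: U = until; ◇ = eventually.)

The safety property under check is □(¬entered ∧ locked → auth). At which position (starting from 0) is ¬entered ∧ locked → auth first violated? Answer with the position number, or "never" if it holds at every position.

0

At position 0 the labels are {locked}, so ¬entered ∧ locked → auth is false there. This is the first violation.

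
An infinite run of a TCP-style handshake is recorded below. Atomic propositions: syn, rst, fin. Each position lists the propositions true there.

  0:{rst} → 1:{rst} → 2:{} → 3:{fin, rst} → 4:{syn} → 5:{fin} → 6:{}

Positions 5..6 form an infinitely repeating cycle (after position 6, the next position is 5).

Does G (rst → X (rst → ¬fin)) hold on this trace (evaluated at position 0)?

Satisfied

rst → X (rst → ¬fin) holds at every position 0..6, and those are all positions ever visited, so G (rst → X (rst → ¬fin)) holds.
Positions where rst holds: 0, 1, 3.
Check X (rst → ¬fin) at each: 0→ok, 1→ok, 3→ok.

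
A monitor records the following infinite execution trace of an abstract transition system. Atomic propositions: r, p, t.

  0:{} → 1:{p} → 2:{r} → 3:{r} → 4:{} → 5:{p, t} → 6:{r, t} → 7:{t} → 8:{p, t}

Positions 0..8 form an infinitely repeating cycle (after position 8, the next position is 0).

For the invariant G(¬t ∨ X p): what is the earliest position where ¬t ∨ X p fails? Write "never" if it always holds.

Check ¬t ∨ X p at each position in order: 0 ✓, 1 ✓, 2 ✓, 3 ✓, 4 ✓.
At position 5 the labels are {p, t} and the next position 6 has {r, t}, so ¬t ∨ X p is false there. This is the first violation.

5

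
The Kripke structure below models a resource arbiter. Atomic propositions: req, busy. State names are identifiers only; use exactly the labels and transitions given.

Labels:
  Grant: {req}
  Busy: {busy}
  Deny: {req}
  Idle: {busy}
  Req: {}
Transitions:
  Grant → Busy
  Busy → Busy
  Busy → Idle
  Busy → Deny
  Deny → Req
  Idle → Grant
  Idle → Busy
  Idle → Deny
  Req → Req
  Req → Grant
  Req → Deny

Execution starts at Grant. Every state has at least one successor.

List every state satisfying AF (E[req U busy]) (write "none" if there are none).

States satisfying E[req U busy]: {Grant, Busy, Idle}.
States satisfying AF (E[req U busy]): {Grant, Busy, Idle}.

{Grant, Busy, Idle}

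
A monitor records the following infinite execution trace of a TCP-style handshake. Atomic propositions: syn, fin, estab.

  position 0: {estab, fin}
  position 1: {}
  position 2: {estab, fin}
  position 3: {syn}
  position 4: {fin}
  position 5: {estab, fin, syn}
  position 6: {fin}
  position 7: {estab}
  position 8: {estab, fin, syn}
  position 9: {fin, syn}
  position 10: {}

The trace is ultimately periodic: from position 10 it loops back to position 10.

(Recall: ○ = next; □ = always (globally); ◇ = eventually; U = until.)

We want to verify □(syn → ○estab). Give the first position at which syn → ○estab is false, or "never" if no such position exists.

Check syn → ○estab at each position in order: 0 ✓, 1 ✓, 2 ✓.
At position 3 the labels are {syn} and the next position 4 has {fin}, so syn → ○estab is false there. This is the first violation.

3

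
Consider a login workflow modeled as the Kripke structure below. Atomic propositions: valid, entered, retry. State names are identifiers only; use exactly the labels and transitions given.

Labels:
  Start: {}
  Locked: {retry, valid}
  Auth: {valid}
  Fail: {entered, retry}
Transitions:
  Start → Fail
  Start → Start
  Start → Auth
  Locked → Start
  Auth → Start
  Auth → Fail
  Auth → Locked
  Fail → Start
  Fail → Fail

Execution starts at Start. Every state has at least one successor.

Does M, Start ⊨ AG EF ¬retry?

Yes

States satisfying EF ¬retry: {Start, Locked, Auth, Fail}.
States satisfying AG EF ¬retry: {Start, Locked, Auth, Fail}.
Every state reachable from Start satisfies EF ¬retry.
Start ∈ Sat(AG EF ¬retry).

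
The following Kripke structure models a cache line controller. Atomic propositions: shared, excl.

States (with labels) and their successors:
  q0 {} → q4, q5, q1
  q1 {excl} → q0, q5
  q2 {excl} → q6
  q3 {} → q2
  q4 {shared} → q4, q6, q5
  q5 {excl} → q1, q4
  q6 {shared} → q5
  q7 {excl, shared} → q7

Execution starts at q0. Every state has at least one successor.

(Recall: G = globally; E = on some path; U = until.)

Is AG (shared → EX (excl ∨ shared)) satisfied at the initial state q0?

Holds

States satisfying shared → EX (excl ∨ shared): {q0, q1, q2, q3, q4, q5, q6, q7}.
States satisfying AG (shared → EX (excl ∨ shared)): {q0, q1, q2, q3, q4, q5, q6, q7}.
Every state reachable from q0 satisfies shared → EX (excl ∨ shared).
q0 ∈ Sat(AG (shared → EX (excl ∨ shared))).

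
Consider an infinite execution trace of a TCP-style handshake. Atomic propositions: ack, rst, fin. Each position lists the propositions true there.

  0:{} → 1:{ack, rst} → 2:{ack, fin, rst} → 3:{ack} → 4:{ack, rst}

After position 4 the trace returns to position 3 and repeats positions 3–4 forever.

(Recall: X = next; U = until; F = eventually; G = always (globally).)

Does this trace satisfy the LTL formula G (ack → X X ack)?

Yes

ack → X X ack holds at every position 0..4, and those are all positions ever visited, so G (ack → X X ack) holds.
Positions where ack holds: 1, 2, 3, 4.
Check X X ack at each: 1→ok, 2→ok, 3→ok, 4→ok.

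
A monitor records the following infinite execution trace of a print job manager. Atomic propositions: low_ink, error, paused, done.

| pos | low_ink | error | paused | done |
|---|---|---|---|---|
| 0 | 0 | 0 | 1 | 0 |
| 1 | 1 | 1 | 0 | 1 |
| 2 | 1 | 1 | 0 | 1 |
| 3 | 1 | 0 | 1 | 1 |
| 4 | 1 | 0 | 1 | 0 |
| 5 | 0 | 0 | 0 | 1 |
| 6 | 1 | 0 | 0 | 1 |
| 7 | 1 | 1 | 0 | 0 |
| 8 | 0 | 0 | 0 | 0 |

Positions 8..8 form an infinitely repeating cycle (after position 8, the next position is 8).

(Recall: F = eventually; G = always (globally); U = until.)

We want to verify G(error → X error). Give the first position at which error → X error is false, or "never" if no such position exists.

Check error → X error at each position in order: 0 ✓, 1 ✓.
At position 2 the labels are {done, error, low_ink} and the next position 3 has {done, low_ink, paused}, so error → X error is false there. This is the first violation.

2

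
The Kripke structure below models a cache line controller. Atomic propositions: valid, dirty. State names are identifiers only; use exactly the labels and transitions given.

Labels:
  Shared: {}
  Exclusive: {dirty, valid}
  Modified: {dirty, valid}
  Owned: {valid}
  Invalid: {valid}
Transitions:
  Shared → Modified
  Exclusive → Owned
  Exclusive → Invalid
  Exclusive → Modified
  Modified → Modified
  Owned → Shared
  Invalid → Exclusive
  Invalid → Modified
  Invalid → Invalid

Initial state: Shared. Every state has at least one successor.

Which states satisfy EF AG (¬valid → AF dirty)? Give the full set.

States satisfying AG (¬valid → AF dirty): {Shared, Exclusive, Modified, Owned, Invalid}.
States satisfying EF AG (¬valid → AF dirty): {Shared, Exclusive, Modified, Owned, Invalid}.

{Shared, Exclusive, Modified, Owned, Invalid}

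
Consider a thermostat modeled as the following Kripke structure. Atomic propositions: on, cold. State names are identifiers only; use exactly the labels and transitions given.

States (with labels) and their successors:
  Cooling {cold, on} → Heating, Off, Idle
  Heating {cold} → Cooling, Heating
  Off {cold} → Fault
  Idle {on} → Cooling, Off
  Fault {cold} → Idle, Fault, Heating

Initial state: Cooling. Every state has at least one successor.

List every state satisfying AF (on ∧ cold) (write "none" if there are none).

States satisfying on ∧ cold: {Cooling}.
States satisfying AF (on ∧ cold): {Cooling}.

{Cooling}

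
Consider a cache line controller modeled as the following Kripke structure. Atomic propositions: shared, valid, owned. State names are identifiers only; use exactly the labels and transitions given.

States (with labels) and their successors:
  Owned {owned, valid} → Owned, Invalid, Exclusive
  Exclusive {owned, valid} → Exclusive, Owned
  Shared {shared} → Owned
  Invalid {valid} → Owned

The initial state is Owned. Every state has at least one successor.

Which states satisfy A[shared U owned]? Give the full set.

{Owned, Exclusive, Shared}

States satisfying shared: {Shared}.
States satisfying owned: {Owned, Exclusive}.
States satisfying A[shared U owned]: {Owned, Exclusive, Shared}.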